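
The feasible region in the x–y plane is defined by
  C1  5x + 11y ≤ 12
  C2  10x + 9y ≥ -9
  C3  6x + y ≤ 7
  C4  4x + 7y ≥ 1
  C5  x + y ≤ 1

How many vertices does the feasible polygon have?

5

Intersecting each pair of boundary lines and keeping only the points that satisfy every inequality leaves:
  (-207/65, 33/13)
  (-1/6, 7/6)
  (-36/17, 23/17)
  (24/19, -11/19)
  (6/5, -1/5)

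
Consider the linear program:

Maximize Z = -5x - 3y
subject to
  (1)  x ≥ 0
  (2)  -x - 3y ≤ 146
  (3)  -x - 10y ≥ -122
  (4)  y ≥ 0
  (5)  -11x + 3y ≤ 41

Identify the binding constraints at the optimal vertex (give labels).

(1) and (4)

Feasible corners and Z = -5x - 3y:
  (0, 61/5) → Z = -183/5
  (0, 0) → Z = 0
  (122, 0) → Z = -610

The maximum is at (0, 0). Substituting into each constraint, equality holds for (1) and (4); the remaining constraints have slack.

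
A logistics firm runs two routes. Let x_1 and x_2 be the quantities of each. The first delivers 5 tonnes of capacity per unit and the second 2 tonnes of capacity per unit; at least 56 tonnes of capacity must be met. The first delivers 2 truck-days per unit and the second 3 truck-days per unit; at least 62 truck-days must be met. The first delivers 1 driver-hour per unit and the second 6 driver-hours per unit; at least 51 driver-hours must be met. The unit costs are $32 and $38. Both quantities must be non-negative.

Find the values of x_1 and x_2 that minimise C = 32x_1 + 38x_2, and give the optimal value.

x_1 = 4, x_2 = 18, minimum C = 812

Vertices and C = 32x_1 + 38x_2:
  (0, 28) → C = 1064
  (51, 0) → C = 1632
  (4, 18) → C = 812
  (73/3, 40/9) → C = 8528/9
The feasible region is unbounded (it extends along (0, 1), (1, 0)), but C strictly increases along every unbounded feasible direction, so there is no improving ray and the minimum is attained at a vertex.

The binding constraints are 5x_1 + 2x_2 = 56 and 2x_1 + 3x_2 = 62.
Solving simultaneously gives x_1 = 4, x_2 = 18.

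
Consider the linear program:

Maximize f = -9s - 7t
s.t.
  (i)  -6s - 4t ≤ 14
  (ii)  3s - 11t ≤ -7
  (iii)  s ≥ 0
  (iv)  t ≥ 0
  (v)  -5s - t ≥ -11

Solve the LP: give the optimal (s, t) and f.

Feasible corners and f = -9s - 7t:
  (0, 7/11) → f = -49/11
  (57/29, 34/29) → f = -751/29
  (0, 11) → f = -77

s = 0, t = 7/11, maximum f = -49/11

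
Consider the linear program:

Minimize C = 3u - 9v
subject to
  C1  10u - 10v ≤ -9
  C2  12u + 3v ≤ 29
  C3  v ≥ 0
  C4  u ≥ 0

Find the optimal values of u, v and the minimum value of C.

u = 0, v = 29/3, minimum C = -87

Vertices and C = 3u - 9v:
  (263/150, 199/75) → C = -931/50
  (0, 9/10) → C = -81/10
  (0, 29/3) → C = -87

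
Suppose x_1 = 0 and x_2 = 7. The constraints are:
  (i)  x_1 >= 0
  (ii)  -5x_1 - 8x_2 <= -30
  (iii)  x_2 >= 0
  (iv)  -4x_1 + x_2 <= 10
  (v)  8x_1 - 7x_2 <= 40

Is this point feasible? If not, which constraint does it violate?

(i): 0 ≥ 0 ✓
(ii): -56 ≤ -30 ✓
(iii): 7 ≥ 0 ✓
(iv): 7 ≤ 10 ✓
(v): -49 ≤ 40 ✓

feasible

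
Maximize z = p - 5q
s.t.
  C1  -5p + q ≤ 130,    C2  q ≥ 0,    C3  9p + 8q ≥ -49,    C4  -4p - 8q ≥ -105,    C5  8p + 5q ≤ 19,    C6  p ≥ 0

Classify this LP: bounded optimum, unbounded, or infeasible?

Extreme points and z = p - 5q:
  (19/8, 0) → z = 19/8
  (0, 0) → z = 0
  (0, 19/5) → z = -19
The feasible region has finitely many vertices and no improving ray; the maximum is 19/8 at (19/8, 0).

bounded optimum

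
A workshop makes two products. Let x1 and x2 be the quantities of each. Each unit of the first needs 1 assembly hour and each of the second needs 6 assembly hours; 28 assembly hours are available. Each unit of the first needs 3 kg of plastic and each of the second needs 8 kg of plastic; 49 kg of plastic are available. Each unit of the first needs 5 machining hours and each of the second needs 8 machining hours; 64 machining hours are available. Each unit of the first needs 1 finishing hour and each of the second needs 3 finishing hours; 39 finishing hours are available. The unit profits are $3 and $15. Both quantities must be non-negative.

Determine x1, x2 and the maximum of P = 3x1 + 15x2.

Extreme points and P = 3x1 + 15x2:
  (0, 0) → P = 0
  (0, 14/3) → P = 70
  (64/5, 0) → P = 192/5
  (7, 7/2) → P = 147/2
  (15/2, 53/16) → P = 1155/16

The binding constraints are x1 + 6x2 = 28 and 3x1 + 8x2 = 49.
Solving simultaneously gives x1 = 7, x2 = 7/2.

x1 = 7, x2 = 7/2, maximum P = 147/2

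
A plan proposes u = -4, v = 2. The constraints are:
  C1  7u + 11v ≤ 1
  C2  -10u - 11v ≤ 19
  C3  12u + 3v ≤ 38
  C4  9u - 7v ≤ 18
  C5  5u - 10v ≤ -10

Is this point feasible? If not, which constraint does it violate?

feasible

C1: -6 ≤ 1 ✓
C2: 18 ≤ 19 ✓
C3: -42 ≤ 38 ✓
C4: -50 ≤ 18 ✓
C5: -40 ≤ -10 ✓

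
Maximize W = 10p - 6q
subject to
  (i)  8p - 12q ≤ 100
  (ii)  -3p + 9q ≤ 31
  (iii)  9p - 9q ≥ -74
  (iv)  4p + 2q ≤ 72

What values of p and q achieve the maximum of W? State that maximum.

p = 133/8, q = 11/4, maximum W = 599/4

Vertices and W = 10p - 6q:
  (-149/3, -373/9) → W = -248
  (133/8, 11/4) → W = 599/4
  (-43/6, 19/18) → W = -78
  (293/21, 170/21) → W = 1910/21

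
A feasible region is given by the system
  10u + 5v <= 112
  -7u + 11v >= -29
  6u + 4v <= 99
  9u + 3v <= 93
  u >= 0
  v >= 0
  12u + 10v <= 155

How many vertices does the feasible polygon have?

5

Intersecting each pair of boundary lines and keeping only the points that satisfy every inequality leaves:
  (37/4, 13/4)
  (29/7, 0)
  (155/18, 31/6)
  (0, 0)
  (0, 31/2)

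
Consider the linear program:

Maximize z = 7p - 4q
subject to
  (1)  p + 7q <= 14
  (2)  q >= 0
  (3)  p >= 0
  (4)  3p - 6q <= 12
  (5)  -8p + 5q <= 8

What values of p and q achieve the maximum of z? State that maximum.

p = 56/9, q = 10/9, maximum z = 352/9

Vertices and z = 7p - 4q:
  (56/9, 10/9) → z = 352/9
  (14/61, 120/61) → z = -382/61
  (0, 0) → z = 0
  (4, 0) → z = 28
  (0, 8/5) → z = -32/5

The binding constraints are p + 7q = 14 and 3p - 6q = 12.
Solving simultaneously gives p = 56/9, q = 10/9.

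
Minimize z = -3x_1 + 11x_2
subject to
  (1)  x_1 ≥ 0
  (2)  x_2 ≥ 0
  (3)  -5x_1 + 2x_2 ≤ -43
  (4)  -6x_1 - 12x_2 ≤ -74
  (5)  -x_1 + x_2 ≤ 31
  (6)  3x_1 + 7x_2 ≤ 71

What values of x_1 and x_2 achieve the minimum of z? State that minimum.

Feasible corners and z = -3x_1 + 11x_2:
  (37/3, 0) → z = -37
  (71/3, 0) → z = -71
  (83/9, 14/9) → z = -95/9
  (443/41, 226/41) → z = 1157/41

The optimum lies where x_2 = 0 and 3x_1 + 7x_2 = 71.
Solving simultaneously gives x_1 = 71/3, x_2 = 0.

x_1 = 71/3, x_2 = 0, minimum z = -71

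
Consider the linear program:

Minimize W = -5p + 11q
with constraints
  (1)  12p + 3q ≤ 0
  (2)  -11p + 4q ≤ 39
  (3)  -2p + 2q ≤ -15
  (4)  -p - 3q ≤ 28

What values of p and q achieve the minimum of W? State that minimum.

Extreme points and W = -5p + 11q:
  (3/2, -6) → W = -147/2
  (28/11, -112/11) → W = -1372/11
  (-11/8, -71/8) → W = -363/4

The optimum lies where 12p + 3q = 0 and -p - 3q = 28.
Solving simultaneously gives p = 28/11, q = -112/11.

p = 28/11, q = -112/11, minimum W = -1372/11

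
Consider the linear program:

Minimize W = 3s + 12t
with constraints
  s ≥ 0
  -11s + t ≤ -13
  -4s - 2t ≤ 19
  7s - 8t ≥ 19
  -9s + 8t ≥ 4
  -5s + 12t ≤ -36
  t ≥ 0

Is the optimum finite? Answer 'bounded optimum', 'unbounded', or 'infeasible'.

infeasible

The boundaries -5s + 12t = -36 and t = 0 meet at (36/5, 0), but that point violates -9s + 8t ≥ 4. Every candidate vertex is excluded by some other constraint, so the feasible region is empty.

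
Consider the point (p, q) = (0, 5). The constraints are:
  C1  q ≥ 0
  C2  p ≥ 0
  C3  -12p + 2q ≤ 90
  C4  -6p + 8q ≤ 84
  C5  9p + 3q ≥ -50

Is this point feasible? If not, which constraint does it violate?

C1: 5 ≥ 0 ✓
C2: 0 ≥ 0 ✓
C3: 10 ≤ 90 ✓
C4: 40 ≤ 84 ✓
C5: 15 ≥ -50 ✓

feasible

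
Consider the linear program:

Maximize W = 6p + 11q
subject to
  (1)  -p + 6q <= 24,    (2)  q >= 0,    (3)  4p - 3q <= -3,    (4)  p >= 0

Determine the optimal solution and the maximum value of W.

Feasible corners and W = 6p + 11q:
  (18/7, 31/7) → W = 449/7
  (0, 4) → W = 44
  (0, 1) → W = 11

p = 18/7, q = 31/7, maximum W = 449/7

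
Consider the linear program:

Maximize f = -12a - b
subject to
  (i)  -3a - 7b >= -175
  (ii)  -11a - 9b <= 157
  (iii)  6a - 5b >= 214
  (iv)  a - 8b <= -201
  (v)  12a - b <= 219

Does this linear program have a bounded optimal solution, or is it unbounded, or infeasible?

infeasible

The boundaries -3a - 7b = -175 and -11a - 9b = 157 meet at (-1337/25, 1198/25), but that point violates 6a - 5b ≥ 214. Every candidate vertex is excluded by some other constraint, so the feasible region is empty.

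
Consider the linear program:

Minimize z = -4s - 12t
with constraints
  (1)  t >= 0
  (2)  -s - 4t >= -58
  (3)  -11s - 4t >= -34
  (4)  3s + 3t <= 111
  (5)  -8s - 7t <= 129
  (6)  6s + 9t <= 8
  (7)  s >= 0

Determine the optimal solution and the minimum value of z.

s = 0, t = 8/9, minimum z = -32/3

Feasible corners and z = -4s - 12t:
  (4/3, 0) → z = -16/3
  (0, 0) → z = 0
  (0, 8/9) → z = -32/3

At the optimal vertex, 6s + 9t = 8 and s = 0.
Solving simultaneously gives s = 0, t = 8/9.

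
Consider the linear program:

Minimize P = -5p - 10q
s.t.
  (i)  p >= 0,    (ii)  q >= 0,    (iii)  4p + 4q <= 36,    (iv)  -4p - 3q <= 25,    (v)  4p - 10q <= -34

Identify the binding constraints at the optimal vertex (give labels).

(i) and (iii)

Extreme points and P = -5p - 10q:
  (0, 9) → P = -90
  (0, 17/5) → P = -34
  (4, 5) → P = -70

The minimum is at (0, 9). Substituting into each constraint, equality holds for (i) and (iii); the remaining constraints have slack.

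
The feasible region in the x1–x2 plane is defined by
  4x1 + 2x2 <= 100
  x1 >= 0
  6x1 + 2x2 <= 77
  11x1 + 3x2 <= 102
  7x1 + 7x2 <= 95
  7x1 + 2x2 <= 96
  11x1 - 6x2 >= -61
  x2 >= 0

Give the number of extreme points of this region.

The feasible vertices (each the meet of two boundaries and inside every other half-plane) are:
  (0, 61/6)
  (0, 0)
  (429/56, 331/56)
  (102/11, 0)
  (143/119, 1472/119)

5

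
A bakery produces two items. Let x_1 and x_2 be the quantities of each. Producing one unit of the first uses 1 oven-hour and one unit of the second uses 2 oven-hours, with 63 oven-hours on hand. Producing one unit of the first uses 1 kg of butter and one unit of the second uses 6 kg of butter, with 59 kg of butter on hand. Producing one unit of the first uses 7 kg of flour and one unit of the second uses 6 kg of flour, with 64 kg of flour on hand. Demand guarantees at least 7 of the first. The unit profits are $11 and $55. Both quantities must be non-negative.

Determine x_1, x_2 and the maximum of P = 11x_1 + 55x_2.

Feasible corners and P = 11x_1 + 55x_2:
  (64/7, 0) → P = 704/7
  (7, 0) → P = 77
  (7, 5/2) → P = 429/2

x_1 = 7, x_2 = 5/2, maximum P = 429/2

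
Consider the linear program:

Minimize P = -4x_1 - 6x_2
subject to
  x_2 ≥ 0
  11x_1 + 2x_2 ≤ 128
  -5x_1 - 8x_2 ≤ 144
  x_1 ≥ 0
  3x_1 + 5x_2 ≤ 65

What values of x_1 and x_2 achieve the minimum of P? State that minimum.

Feasible corners and P = -4x_1 - 6x_2:
  (128/11, 0) → P = -512/11
  (0, 0) → P = 0
  (510/49, 331/49) → P = -4026/49
  (0, 13) → P = -78

x_1 = 510/49, x_2 = 331/49, minimum P = -4026/49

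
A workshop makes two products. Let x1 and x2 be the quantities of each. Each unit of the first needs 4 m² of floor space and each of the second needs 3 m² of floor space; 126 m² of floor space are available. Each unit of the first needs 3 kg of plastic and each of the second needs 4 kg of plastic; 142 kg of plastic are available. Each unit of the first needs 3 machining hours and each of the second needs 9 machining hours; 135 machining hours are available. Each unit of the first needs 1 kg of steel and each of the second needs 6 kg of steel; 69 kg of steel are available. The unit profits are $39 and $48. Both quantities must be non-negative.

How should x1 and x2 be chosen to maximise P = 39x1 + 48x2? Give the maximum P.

x1 = 27, x2 = 6, maximum P = 1341

Vertices and P = 39x1 + 48x2:
  (0, 0) → P = 0
  (0, 23/2) → P = 552
  (63/2, 0) → P = 2457/2
  (27, 6) → P = 1341
  (21, 8) → P = 1203

The binding constraints are 4x1 + 3x2 = 126 and 3x1 + 9x2 = 135.
Solving simultaneously gives x1 = 27, x2 = 6.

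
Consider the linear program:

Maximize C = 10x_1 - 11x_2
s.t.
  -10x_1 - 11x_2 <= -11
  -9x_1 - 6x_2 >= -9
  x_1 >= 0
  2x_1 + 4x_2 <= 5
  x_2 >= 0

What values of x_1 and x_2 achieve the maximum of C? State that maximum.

Vertices and C = 10x_1 - 11x_2:
  (11/13, 3/13) → C = 77/13
  (0, 1) → C = -11
  (1/4, 9/8) → C = -79/8
  (0, 5/4) → C = -55/4

x_1 = 11/13, x_2 = 3/13, maximum C = 77/13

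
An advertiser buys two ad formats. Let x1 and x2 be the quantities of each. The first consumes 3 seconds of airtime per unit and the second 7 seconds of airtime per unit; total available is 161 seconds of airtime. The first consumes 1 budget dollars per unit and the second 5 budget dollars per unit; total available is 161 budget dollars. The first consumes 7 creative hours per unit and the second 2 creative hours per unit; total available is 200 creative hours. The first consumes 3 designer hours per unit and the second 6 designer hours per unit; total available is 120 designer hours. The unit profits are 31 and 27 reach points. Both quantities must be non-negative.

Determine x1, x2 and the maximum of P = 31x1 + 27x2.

x1 = 80/3, x2 = 20/3, maximum P = 3020/3

Feasible corners and P = 31x1 + 27x2:
  (0, 0) → P = 0
  (0, 20) → P = 540
  (200/7, 0) → P = 6200/7
  (80/3, 20/3) → P = 3020/3

The binding constraints are 7x1 + 2x2 = 200 and 3x1 + 6x2 = 120.
Solving simultaneously gives x1 = 80/3, x2 = 20/3.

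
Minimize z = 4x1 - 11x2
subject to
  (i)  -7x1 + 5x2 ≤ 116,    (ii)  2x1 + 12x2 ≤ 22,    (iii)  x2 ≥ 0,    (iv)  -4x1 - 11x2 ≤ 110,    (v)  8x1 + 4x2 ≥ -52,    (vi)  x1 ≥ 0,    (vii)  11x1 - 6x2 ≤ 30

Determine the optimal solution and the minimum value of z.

x1 = 0, x2 = 11/6, minimum z = -121/6

Vertices and z = 4x1 - 11x2:
  (0, 11/6) → z = -121/6
  (41/12, 91/72) → z = -17/72
  (0, 0) → z = 0
  (30/11, 0) → z = 120/11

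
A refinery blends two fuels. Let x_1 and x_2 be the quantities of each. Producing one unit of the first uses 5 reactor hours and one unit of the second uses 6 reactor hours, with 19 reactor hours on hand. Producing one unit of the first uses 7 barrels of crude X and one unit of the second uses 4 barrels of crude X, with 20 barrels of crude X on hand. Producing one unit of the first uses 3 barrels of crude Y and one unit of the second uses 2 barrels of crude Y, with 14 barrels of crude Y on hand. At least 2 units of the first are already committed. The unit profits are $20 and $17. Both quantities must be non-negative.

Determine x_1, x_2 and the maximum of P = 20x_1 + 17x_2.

x_1 = 2, x_2 = 3/2, maximum P = 131/2

Extreme points and P = 20x_1 + 17x_2:
  (20/7, 0) → P = 400/7
  (2, 0) → P = 40
  (2, 3/2) → P = 131/2

At the optimal vertex, 5x_1 + 6x_2 = 19 and 7x_1 + 4x_2 = 20.
Solving simultaneously gives x_1 = 2, x_2 = 3/2.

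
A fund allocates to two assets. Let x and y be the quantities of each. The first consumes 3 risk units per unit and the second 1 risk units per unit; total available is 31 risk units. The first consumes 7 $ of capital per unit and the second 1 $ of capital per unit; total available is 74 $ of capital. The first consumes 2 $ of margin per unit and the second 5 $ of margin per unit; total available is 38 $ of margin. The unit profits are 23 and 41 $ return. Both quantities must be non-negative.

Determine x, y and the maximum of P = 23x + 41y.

x = 9, y = 4, maximum P = 371

Extreme points and P = 23x + 41y:
  (0, 0) → P = 0
  (0, 38/5) → P = 1558/5
  (31/3, 0) → P = 713/3
  (9, 4) → P = 371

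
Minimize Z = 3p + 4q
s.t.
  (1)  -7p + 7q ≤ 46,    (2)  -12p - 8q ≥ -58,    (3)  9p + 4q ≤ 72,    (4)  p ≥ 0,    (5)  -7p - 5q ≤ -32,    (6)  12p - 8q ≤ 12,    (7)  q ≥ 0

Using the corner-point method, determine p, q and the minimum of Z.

Extreme points and Z = 3p + 4q:
  (19/70, 479/70) → Z = 1973/70
  (0, 46/7) → Z = 184/7
  (35/12, 23/8) → Z = 81/4
  (0, 32/5) → Z = 128/5
  (79/29, 75/29) → Z = 537/29

At the optimal vertex, -7p - 5q = -32 and 12p - 8q = 12.
Solving simultaneously gives p = 79/29, q = 75/29.

p = 79/29, q = 75/29, minimum Z = 537/29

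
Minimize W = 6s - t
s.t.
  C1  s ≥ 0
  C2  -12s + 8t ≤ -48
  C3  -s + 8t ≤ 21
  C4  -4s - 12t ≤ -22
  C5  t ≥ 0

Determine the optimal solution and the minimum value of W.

s = 47/11, t = 9/22, minimum W = 555/22

Feasible corners and W = 6s - t:
  (69/11, 75/22) → W = 753/22
  (47/11, 9/22) → W = 555/22
  (11/2, 0) → W = 33
The feasible region is unbounded (it extends along (8, 1), (1, 0)), but W strictly increases along every unbounded feasible direction, so there is no improving ray and the minimum is attained at a vertex.

At the optimal vertex, -12s + 8t = -48 and -4s - 12t = -22.
Solving simultaneously gives s = 47/11, t = 9/22.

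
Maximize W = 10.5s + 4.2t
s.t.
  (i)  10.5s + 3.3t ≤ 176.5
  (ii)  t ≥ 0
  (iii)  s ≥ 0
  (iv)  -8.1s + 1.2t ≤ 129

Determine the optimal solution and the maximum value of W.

Vertices and W = 10.5s + 4.2t:
  (353/21, 0) → W = 353/2
  (0, 1765/33) → W = 2471/11
  (0, 0) → W = 0

s = 0, t = 1765/33, maximum W = 2471/11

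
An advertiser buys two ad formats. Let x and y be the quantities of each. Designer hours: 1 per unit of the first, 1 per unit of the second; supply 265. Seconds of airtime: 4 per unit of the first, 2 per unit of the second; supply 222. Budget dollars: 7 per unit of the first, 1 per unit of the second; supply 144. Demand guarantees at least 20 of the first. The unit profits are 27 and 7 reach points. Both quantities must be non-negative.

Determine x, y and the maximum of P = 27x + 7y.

x = 20, y = 4, maximum P = 568

Vertices and P = 27x + 7y:
  (144/7, 0) → P = 3888/7
  (20, 0) → P = 540
  (20, 4) → P = 568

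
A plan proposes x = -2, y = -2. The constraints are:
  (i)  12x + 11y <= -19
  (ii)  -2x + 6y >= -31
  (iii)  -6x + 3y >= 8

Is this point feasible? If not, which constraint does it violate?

Constraint (iii): -6x + 3y = 6, which is not ≥ 8. All other constraints are satisfied.

not feasible — violates (iii)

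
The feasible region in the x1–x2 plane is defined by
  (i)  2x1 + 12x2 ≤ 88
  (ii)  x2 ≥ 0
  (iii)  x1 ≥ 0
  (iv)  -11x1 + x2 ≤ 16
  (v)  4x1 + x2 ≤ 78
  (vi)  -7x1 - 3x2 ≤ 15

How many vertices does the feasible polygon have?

The feasible vertices (each the meet of two boundaries and inside every other half-plane) are:
  (0, 22/3)
  (424/23, 98/23)
  (0, 0)
  (39/2, 0)

4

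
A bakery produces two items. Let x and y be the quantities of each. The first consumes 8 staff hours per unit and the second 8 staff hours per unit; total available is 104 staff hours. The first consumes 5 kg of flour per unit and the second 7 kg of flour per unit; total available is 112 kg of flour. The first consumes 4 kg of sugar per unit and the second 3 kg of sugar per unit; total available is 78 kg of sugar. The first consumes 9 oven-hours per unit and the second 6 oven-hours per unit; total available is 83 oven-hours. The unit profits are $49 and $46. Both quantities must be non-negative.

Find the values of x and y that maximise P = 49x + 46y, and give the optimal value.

x = 5/3, y = 34/3, maximum P = 603

Feasible corners and P = 49x + 46y:
  (0, 0) → P = 0
  (0, 13) → P = 598
  (83/9, 0) → P = 4067/9
  (5/3, 34/3) → P = 603

The optimum lies where 8x + 8y = 104 and 9x + 6y = 83.
Solving simultaneously gives x = 5/3, y = 34/3.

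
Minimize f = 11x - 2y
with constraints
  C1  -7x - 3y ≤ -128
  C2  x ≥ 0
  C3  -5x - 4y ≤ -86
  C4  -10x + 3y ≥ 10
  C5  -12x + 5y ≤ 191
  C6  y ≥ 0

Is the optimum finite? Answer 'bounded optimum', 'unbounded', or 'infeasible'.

Vertices and f = 11x - 2y:
  (118/17, 450/17) → f = 398/17
  (67/71, 2873/71) → f = -5009/71
  (523/14, 895/7) → f = 2173/14
The feasible region has finitely many vertices and no improving ray; the minimum is -5009/71 at (67/71, 2873/71).

bounded optimum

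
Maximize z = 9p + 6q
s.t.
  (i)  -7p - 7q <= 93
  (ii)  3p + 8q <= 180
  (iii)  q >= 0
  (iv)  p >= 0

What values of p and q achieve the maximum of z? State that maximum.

p = 60, q = 0, maximum z = 540

Vertices and z = 9p + 6q:
  (60, 0) → z = 540
  (0, 45/2) → z = 135
  (0, 0) → z = 0

At the optimal vertex, 3p + 8q = 180 and q = 0.
Solving simultaneously gives p = 60, q = 0.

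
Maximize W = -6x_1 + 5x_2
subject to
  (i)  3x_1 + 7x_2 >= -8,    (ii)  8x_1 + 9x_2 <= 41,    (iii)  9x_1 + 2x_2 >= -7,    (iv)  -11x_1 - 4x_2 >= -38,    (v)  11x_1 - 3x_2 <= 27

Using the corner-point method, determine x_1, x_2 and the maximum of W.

x_1 = -29/13, x_2 = 85/13, maximum W = 599/13

Vertices and W = -6x_1 + 5x_2:
  (-11/19, -17/19) → W = -1
  (165/86, -169/86) → W = -1835/86
  (-29/13, 85/13) → W = 599/13
  (178/67, 147/67) → W = -333/67
  (222/77, 11/7) → W = -727/77

At the optimal vertex, 8x_1 + 9x_2 = 41 and 9x_1 + 2x_2 = -7.
Solving simultaneously gives x_1 = -29/13, x_2 = 85/13.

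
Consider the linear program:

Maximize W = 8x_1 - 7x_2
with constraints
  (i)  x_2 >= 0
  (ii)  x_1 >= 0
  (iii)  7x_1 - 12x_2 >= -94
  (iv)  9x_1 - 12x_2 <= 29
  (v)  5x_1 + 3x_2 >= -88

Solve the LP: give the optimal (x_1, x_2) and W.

Feasible corners and W = 8x_1 - 7x_2:
  (0, 0) → W = 0
  (29/9, 0) → W = 232/9
  (0, 47/6) → W = -329/6
  (123/2, 1049/24) → W = 4465/24

The optimum lies where 7x_1 - 12x_2 = -94 and 9x_1 - 12x_2 = 29.
Solving simultaneously gives x_1 = 123/2, x_2 = 1049/24.

x_1 = 123/2, x_2 = 1049/24, maximum W = 4465/24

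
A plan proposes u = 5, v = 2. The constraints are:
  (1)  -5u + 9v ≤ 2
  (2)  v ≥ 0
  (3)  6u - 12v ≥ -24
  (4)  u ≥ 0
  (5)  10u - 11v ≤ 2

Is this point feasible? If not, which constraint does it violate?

Constraint (5): 10u - 11v = 28, which is not ≤ 2. All other constraints are satisfied.

not feasible — violates (5)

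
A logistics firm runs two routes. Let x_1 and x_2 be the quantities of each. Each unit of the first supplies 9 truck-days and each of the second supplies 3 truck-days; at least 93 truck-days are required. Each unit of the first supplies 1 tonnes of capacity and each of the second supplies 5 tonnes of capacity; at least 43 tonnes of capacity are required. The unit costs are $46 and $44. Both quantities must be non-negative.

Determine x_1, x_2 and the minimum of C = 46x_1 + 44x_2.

Corner points and C = 46x_1 + 44x_2:
  (0, 31) → C = 1364
  (43, 0) → C = 1978
  (8, 7) → C = 676
The feasible region is unbounded (it extends along (0, 1), (1, 0)), but C strictly increases along every unbounded feasible direction, so there is no improving ray and the minimum is attained at a vertex.

The optimum lies where 9x_1 + 3x_2 = 93 and x_1 + 5x_2 = 43.
Solving simultaneously gives x_1 = 8, x_2 = 7.

x_1 = 8, x_2 = 7, minimum C = 676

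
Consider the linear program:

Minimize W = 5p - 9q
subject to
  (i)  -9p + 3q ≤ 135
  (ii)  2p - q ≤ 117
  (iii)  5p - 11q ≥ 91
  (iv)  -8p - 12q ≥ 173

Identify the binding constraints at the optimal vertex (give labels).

(i) and (iii)

Vertices and W = 5p - 9q:
  (-162, -441) → W = 3159
  (-293/14, -249/14) → W = 388/7
  (1231/32, -641/16) → W = 17693/32
  (-811/148, -1593/148) → W = 5141/74

The minimum is at (-293/14, -249/14). Substituting into each constraint, equality holds for (i) and (iii); the remaining constraints have slack.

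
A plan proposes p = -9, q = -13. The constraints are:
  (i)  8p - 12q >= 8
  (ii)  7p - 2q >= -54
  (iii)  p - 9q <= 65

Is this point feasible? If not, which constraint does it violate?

not feasible — violates (iii)

Constraint (iii): p - 9q = 108, which is not ≤ 65. All other constraints are satisfied.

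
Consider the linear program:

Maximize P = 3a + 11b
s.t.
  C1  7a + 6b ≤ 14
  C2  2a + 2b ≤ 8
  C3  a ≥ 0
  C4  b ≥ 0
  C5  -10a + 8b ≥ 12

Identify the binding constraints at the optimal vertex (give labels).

C1 and C3

Vertices and P = 3a + 11b:
  (0, 7/3) → P = 77/3
  (10/29, 56/29) → P = 646/29
  (0, 3/2) → P = 33/2

The maximum is at (0, 7/3). Substituting into each constraint, equality holds for C1 and C3; the remaining constraints have slack.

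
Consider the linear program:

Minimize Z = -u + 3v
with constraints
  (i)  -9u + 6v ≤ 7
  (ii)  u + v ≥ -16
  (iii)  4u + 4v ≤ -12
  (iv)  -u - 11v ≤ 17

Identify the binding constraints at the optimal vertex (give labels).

Extreme points and Z = -u + 3v:
  (-5/3, -4/3) → Z = -7/3
  (-179/105, -146/105) → Z = -37/15
  (-8/5, -7/5) → Z = -13/5

The minimum is at (-8/5, -7/5). Substituting into each constraint, equality holds for (iii) and (iv); the remaining constraints have slack.

(iii) and (iv)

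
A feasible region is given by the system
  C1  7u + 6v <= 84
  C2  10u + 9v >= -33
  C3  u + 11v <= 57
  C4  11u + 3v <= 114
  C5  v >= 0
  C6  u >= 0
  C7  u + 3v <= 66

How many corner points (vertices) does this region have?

Pairwise boundary intersections that survive every other constraint:
  (582/71, 315/71)
  (48/5, 14/5)
  (0, 57/11)
  (114/11, 0)
  (0, 0)

5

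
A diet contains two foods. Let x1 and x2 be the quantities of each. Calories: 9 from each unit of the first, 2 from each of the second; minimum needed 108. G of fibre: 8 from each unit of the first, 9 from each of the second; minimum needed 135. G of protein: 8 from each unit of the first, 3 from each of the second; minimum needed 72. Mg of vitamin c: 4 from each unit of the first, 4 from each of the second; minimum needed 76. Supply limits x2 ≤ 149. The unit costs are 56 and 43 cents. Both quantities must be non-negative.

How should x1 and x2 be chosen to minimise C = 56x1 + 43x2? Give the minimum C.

x1 = 10, x2 = 9, minimum C = 947

The feasible region is unbounded (it extends along (1, 0)), but C strictly increases along every unbounded feasible direction, so there is no improving ray and the minimum is attained at a vertex.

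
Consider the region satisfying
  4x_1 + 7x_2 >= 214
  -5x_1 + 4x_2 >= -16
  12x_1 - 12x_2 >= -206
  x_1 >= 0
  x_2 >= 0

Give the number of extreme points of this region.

3

The feasible vertices (each the meet of two boundaries and inside every other half-plane) are:
  (968/51, 1006/51)
  (563/66, 848/33)
  (254/3, 611/6)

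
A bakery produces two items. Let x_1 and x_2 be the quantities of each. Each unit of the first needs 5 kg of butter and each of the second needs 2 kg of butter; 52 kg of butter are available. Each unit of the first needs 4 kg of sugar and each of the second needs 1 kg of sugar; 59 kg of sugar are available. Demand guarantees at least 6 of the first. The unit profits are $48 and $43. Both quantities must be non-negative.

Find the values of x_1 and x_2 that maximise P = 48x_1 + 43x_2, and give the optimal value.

x_1 = 6, x_2 = 11, maximum P = 761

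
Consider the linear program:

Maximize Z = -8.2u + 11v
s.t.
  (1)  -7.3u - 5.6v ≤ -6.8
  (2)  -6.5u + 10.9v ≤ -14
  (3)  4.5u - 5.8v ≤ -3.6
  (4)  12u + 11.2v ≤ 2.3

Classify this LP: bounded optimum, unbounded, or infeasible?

infeasible

The boundaries -7.3u - 5.6v = -6.8 and 12u + 11.2v = 2.3 meet at (113/26, -6481/1456), but that point violates 4.5u - 5.8v ≤ -3.6. Every candidate vertex is excluded by some other constraint, so the feasible region is empty.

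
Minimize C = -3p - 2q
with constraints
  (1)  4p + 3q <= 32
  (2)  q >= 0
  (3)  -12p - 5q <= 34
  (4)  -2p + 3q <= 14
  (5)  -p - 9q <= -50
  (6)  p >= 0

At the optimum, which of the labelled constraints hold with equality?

(1) and (5)

Corner points and C = -3p - 2q:
  (3, 20/3) → C = -67/3
  (46/11, 56/11) → C = -250/11
  (8/7, 38/7) → C = -100/7

The minimum is at (46/11, 56/11). Substituting into each constraint, equality holds for (1) and (5); the remaining constraints have slack.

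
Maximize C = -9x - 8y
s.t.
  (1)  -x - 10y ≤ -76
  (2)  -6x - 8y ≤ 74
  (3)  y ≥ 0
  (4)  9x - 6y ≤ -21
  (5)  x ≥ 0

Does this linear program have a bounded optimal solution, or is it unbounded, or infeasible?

bounded optimum

Feasible corners and C = -9x - 8y:
  (41/16, 235/32) → C = -1309/16
  (0, 38/5) → C = -304/5
The feasible region has finitely many vertices and no improving ray; the maximum is -304/5 at (0, 38/5).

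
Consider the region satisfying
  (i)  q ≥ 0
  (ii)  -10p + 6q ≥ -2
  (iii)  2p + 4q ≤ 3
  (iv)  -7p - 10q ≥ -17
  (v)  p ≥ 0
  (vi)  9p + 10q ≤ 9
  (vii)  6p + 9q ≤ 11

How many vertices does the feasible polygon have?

5

The feasible vertices (each the meet of two boundaries and inside every other half-plane) are:
  (1/5, 0)
  (0, 0)
  (37/77, 36/77)
  (0, 3/4)
  (3/8, 9/16)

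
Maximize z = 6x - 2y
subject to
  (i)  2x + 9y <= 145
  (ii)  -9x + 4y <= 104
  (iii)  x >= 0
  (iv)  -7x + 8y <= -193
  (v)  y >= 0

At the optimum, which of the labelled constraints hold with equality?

(i) and (v)

Feasible corners and z = 6x - 2y:
  (2897/79, 629/79) → z = 16124/79
  (145/2, 0) → z = 435
  (193/7, 0) → z = 1158/7

The maximum is at (145/2, 0). Substituting into each constraint, equality holds for (i) and (v); the remaining constraints have slack.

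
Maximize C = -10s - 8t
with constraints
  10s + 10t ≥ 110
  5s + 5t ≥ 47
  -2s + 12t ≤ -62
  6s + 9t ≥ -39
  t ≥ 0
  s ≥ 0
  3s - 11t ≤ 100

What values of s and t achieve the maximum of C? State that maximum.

s = 31, t = 0, maximum C = -310

Extreme points and C = -10s - 8t:
  (31, 0) → C = -310
  (37, 1) → C = -378
  (100/3, 0) → C = -1000/3

At the optimal vertex, -2s + 12t = -62 and t = 0.
Solving simultaneously gives s = 31, t = 0.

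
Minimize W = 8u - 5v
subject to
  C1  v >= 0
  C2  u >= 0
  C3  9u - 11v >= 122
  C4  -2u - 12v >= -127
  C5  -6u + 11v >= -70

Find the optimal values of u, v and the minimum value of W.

Feasible corners and W = 8u - 5v:
  (2861/130, 899/130) → W = 18393/130
  (52/3, 34/11) → W = 4066/33
  (2237/94, 311/47) → W = 7393/47

u = 52/3, v = 34/11, minimum W = 4066/33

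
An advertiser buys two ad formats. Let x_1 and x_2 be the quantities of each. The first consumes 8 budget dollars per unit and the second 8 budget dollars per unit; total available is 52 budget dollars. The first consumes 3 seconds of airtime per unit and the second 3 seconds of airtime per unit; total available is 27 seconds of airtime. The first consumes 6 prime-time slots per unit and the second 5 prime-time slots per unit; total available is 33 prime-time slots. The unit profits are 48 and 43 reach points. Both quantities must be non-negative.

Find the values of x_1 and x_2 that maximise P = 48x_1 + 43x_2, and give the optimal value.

Feasible corners and P = 48x_1 + 43x_2:
  (0, 0) → P = 0
  (0, 13/2) → P = 559/2
  (11/2, 0) → P = 264
  (1/2, 6) → P = 282

The optimum lies where 8x_1 + 8x_2 = 52 and 6x_1 + 5x_2 = 33.
Solving simultaneously gives x_1 = 1/2, x_2 = 6.

x_1 = 1/2, x_2 = 6, maximum P = 282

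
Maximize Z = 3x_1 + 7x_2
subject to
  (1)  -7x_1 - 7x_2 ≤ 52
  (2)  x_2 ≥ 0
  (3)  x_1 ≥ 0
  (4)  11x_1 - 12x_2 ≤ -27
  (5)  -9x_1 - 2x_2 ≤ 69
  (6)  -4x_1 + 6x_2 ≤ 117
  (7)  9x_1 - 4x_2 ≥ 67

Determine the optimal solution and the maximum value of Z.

Extreme points and Z = 3x_1 + 7x_2:
  (69, 131/2) → Z = 1331/2
  (57/4, 245/16) → Z = 2399/16
  (435/19, 1321/38) → Z = 11857/38

x_1 = 69, x_2 = 131/2, maximum Z = 1331/2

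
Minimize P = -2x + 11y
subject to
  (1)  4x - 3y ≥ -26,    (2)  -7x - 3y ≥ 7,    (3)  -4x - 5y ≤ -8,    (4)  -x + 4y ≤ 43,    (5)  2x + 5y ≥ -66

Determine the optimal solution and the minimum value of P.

Vertices and P = -2x + 11y:
  (-3, 14/3) → P = 172/3
  (-53/16, 17/4) → P = 427/8
  (-59/23, 84/23) → P = 1042/23

x = -59/23, y = 84/23, minimum P = 1042/23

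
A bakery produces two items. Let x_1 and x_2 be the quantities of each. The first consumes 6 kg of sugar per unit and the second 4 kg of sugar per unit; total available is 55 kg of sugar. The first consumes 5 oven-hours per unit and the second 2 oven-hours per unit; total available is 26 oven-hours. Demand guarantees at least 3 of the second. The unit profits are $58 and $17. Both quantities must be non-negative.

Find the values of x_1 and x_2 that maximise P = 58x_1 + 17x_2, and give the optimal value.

x_1 = 4, x_2 = 3, maximum P = 283

Corner points and P = 58x_1 + 17x_2:
  (0, 13) → P = 221
  (0, 3) → P = 51
  (4, 3) → P = 283

The binding constraints are 5x_1 + 2x_2 = 26 and x_2 = 3.
Solving simultaneously gives x_1 = 4, x_2 = 3.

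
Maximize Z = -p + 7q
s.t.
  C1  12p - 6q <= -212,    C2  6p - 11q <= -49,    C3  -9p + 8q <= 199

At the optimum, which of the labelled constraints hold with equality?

Corner points and Z = -p + 7q:
  (-1019/48, -57/8) → Z = -1375/48
  (-251/21, 80/7) → Z = 1931/21
  (-599/17, -251/17) → Z = -1158/17

The maximum is at (-251/21, 80/7). Substituting into each constraint, equality holds for C1 and C3; the remaining constraints have slack.

C1 and C3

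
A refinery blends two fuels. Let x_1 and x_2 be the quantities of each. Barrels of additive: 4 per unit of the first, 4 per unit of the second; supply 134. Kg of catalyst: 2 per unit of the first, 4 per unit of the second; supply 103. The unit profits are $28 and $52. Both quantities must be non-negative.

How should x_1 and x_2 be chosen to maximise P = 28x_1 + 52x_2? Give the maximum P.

x_1 = 31/2, x_2 = 18, maximum P = 1370

At the optimal vertex, 4x_1 + 4x_2 = 134 and 2x_1 + 4x_2 = 103.
Solving simultaneously gives x_1 = 31/2, x_2 = 18.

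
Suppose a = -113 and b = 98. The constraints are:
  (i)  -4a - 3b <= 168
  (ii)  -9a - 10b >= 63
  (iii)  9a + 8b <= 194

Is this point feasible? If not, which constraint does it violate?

Constraint (ii): -9a - 10b = 37, which is not ≥ 63. All other constraints are satisfied.

not feasible — violates (ii)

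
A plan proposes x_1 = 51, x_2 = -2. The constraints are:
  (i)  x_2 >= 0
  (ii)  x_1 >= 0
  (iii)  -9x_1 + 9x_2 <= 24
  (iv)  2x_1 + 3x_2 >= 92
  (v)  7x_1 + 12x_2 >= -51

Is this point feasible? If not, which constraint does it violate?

Constraint (i): x_2 = -2, which is not ≥ 0. All other constraints are satisfied.

not feasible — violates (i)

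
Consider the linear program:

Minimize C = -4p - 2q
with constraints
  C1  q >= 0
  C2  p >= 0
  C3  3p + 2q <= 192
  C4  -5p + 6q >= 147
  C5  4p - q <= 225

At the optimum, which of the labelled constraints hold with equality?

C3 and C4

Corner points and C = -4p - 2q:
  (0, 96) → C = -192
  (0, 49/2) → C = -49
  (429/14, 1401/28) → C = -3117/14

The minimum is at (429/14, 1401/28). Substituting into each constraint, equality holds for C3 and C4; the remaining constraints have slack.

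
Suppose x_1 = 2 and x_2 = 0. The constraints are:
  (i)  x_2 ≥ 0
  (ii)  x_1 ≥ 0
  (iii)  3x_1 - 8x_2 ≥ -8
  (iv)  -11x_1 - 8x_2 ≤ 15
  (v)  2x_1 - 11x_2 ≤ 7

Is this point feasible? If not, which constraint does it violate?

(i): 0 ≥ 0 ✓
(ii): 2 ≥ 0 ✓
(iii): 6 ≥ -8 ✓
(iv): -22 ≤ 15 ✓
(v): 4 ≤ 7 ✓

feasible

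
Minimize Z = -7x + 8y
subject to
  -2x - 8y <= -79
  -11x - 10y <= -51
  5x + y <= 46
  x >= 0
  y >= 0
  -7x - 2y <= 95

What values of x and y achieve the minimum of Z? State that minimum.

x = 289/38, y = 303/38, minimum Z = 401/38

Vertices and Z = -7x + 8y:
  (289/38, 303/38) → Z = 401/38
  (0, 79/8) → Z = 79
  (0, 46) → Z = 368

The binding constraints are -2x - 8y = -79 and 5x + y = 46.
Solving simultaneously gives x = 289/38, y = 303/38.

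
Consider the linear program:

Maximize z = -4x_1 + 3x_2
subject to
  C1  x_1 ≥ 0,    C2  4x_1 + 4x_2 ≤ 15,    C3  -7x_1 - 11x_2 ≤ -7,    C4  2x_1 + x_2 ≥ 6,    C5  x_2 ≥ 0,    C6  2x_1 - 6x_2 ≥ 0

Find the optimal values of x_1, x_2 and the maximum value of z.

Extreme points and z = -4x_1 + 3x_2:
  (15/4, 0) → z = -15
  (45/16, 15/16) → z = -135/16
  (3, 0) → z = -12
  (18/7, 6/7) → z = -54/7

x_1 = 18/7, x_2 = 6/7, maximum z = -54/7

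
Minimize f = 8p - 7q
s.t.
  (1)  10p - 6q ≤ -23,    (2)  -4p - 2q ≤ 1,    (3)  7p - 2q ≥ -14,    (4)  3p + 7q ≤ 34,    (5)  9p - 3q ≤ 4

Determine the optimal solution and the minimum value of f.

The binding constraints are 7p - 2q = -14 and 3p + 7q = 34.
Solving simultaneously gives p = -6/11, q = 56/11.

p = -6/11, q = 56/11, minimum f = -40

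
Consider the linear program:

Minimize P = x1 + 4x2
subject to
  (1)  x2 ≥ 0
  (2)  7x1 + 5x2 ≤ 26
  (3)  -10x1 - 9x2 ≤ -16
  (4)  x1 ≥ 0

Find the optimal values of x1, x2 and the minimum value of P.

Vertices and P = x1 + 4x2:
  (26/7, 0) → P = 26/7
  (8/5, 0) → P = 8/5
  (0, 26/5) → P = 104/5
  (0, 16/9) → P = 64/9

x1 = 8/5, x2 = 0, minimum P = 8/5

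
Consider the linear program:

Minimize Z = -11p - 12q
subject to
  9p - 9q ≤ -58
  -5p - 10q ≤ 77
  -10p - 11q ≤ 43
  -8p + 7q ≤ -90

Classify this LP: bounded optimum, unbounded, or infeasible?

From the feasible point (1216/9, 1274/9), moving in the direction (9, 9) keeps every constraint satisfied while Z decreases without bound.

unbounded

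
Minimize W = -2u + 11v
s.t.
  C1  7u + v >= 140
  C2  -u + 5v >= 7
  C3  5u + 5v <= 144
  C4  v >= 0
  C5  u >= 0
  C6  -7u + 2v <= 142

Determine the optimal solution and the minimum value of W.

Vertices and W = -2u + 11v:
  (77/4, 21/4) → W = 77/4
  (278/15, 154/15) → W = 1138/15
  (137/6, 179/30) → W = 599/30

u = 77/4, v = 21/4, minimum W = 77/4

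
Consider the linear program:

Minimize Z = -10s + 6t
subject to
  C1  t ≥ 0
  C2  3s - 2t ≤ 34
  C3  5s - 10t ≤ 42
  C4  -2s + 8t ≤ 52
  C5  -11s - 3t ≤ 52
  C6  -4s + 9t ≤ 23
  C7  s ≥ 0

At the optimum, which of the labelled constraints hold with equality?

Extreme points and Z = -10s + 6t:
  (42/5, 0) → Z = -84
  (0, 0) → Z = 0
  (64/5, 11/5) → Z = -574/5
  (352/19, 205/19) → Z = -2290/19
  (0, 23/9) → Z = 46/3

The minimum is at (352/19, 205/19). Substituting into each constraint, equality holds for C2 and C6; the remaining constraints have slack.

C2 and C6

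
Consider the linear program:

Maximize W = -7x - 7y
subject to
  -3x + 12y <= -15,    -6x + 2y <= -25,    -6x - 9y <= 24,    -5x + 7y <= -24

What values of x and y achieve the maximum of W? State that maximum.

Extreme points and W = -7x - 7y:
  (61/13, -1/13) → W = -420/13
  (59/22, -49/11) → W = 273/22
  (127/32, -19/32) → W = -189/8
The feasible region is unbounded (it extends along (3, -2), (4, 1)), but W strictly decreases along every unbounded feasible direction, so there is no improving ray and the maximum is attained at a vertex.

x = 59/22, y = -49/11, maximum W = 273/22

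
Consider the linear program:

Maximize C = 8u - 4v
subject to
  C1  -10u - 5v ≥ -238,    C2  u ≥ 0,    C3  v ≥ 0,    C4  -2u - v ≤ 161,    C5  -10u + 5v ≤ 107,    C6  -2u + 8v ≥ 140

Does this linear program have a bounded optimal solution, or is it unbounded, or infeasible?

Feasible corners and C = 8u - 4v:
  (131/20, 69/2) → C = -428/5
  (602/45, 938/45) → C = 1064/45
  (0, 107/5) → C = -428/5
  (0, 35/2) → C = -70
The feasible region has finitely many vertices and no improving ray; the maximum is 1064/45 at (602/45, 938/45).

bounded optimum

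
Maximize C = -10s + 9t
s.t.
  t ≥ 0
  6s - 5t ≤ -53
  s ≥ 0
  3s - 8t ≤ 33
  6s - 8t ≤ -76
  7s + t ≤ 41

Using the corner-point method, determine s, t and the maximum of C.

Vertices and C = -10s + 9t:
  (0, 53/5) → C = 477/5
  (152/41, 617/41) → C = 4033/41
  (0, 41) → C = 369

The binding constraints are s = 0 and 7s + t = 41.
Solving simultaneously gives s = 0, t = 41.

s = 0, t = 41, maximum C = 369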